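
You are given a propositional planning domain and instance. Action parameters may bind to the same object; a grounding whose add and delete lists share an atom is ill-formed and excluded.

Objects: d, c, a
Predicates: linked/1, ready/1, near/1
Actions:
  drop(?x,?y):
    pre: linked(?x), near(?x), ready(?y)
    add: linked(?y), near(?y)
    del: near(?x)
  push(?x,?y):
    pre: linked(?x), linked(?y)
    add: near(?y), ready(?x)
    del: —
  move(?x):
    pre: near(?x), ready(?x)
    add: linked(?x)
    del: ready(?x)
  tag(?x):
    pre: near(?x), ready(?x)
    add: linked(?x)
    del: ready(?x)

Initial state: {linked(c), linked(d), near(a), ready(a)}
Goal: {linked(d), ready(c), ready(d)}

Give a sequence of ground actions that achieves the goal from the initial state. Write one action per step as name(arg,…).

1. push(d,d)  →  {linked(c), linked(d), near(a), near(d), ready(a), ready(d)}
2. push(c,d)  →  {linked(c), linked(d), near(a), near(d), ready(a), ready(c), ready(d)}

push(d,d); push(c,d)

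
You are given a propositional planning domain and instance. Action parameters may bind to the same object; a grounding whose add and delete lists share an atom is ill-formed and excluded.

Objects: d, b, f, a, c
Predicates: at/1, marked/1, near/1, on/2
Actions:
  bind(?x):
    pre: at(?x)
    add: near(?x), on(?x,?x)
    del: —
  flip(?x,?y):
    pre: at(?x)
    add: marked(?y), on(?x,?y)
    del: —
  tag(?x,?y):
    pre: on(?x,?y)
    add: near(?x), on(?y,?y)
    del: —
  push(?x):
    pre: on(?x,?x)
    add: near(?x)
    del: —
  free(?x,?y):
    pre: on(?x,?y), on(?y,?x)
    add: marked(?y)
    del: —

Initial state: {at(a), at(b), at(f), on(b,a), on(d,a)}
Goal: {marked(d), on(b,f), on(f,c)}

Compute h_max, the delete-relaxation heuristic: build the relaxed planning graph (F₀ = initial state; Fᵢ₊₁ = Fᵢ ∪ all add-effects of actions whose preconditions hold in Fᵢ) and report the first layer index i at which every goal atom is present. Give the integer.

F0 = init (5 atoms)
F1 = F0 ∪ {marked(a), marked(b), marked(c), marked(d), marked(f), near(a), near(b), near(d), near(f), on(a,a), on(a,b), on(a,c), on(a,d), on(a,f), on(b,b), on(b,c), on(b,d), on(b,f), on(f,a), on(f,b), on(f,c), on(f,d), on(f,f)}  (28 atoms)
goal ⊆ F1  ⇒  h_max = 1

1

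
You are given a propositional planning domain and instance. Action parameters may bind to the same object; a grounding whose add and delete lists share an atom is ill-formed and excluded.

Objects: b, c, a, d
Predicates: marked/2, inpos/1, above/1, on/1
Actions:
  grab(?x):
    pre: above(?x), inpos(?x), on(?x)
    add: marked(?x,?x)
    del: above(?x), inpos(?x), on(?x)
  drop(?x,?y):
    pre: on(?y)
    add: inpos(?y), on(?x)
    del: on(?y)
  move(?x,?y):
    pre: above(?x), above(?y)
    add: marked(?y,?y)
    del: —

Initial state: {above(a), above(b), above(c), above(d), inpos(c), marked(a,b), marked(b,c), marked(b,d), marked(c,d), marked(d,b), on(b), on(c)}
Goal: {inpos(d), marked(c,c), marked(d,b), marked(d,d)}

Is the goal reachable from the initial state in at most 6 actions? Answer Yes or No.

1. grab(c)  →  {above(a), above(b), above(d), marked(a,b), marked(b,c), marked(b,d), marked(c,c), marked(c,d), marked(d,b), on(b)}
2. drop(d,b)  →  {above(a), above(b), above(d), inpos(b), marked(a,b), marked(b,c), marked(b,d), marked(c,c), marked(c,d), marked(d,b), on(d)}
3. drop(b,d)  →  {above(a), above(b), above(d), inpos(b), inpos(d), marked(a,b), marked(b,c), marked(b,d), marked(c,c), marked(c,d), marked(d,b), on(b)}
4. move(b,d)  →  {above(a), above(b), above(d), inpos(b), inpos(d), marked(a,b), marked(b,c), marked(b,d), marked(c,c), marked(c,d), marked(d,b), marked(d,d), on(b)}
optimal plan length = 4; 4 ≤ 6

Yes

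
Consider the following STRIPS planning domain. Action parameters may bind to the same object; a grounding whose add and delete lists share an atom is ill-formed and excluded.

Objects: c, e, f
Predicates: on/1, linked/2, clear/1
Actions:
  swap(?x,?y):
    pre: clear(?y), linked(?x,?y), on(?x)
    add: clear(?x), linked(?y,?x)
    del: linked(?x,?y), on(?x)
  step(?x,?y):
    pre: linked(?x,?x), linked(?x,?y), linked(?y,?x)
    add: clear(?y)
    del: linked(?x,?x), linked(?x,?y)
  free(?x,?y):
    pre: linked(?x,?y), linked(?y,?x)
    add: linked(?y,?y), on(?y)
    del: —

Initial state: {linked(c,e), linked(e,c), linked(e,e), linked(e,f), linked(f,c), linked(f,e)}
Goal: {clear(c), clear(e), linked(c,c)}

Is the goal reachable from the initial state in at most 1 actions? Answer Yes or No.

1. step(e,e)  →  {clear(e), linked(c,e), linked(e,c), linked(e,f), linked(f,c), linked(f,e)}
2. free(e,c)  →  {clear(e), linked(c,c), linked(c,e), linked(e,c), linked(e,f), linked(f,c), linked(f,e), on(c)}
3. swap(c,e)  →  {clear(c), clear(e), linked(c,c), linked(e,c), linked(e,f), linked(f,c), linked(f,e)}
optimal plan length = 3; 3 > 1

No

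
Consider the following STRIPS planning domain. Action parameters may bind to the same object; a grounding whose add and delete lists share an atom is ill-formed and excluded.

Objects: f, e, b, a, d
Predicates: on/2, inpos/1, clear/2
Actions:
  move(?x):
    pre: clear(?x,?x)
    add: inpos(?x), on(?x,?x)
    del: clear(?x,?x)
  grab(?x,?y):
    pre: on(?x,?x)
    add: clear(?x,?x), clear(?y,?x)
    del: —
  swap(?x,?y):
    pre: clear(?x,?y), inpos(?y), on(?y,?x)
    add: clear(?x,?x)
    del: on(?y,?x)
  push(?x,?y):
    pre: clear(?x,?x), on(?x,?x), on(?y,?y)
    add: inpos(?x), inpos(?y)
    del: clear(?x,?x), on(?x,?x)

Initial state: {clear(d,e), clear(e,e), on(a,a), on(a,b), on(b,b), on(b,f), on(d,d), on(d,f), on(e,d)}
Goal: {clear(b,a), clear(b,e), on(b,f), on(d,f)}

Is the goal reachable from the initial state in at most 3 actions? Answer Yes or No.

Yes

1. move(e)  →  {clear(d,e), inpos(e), on(a,a), on(a,b), on(b,b), on(b,f), on(d,d), on(d,f), on(e,d), on(e,e)}
2. grab(e,b)  →  {clear(b,e), clear(d,e), clear(e,e), inpos(e), on(a,a), on(a,b), on(b,b), on(b,f), on(d,d), on(d,f), on(e,d), on(e,e)}
3. grab(a,b)  →  {clear(a,a), clear(b,a), clear(b,e), clear(d,e), clear(e,e), inpos(e), on(a,a), on(a,b), on(b,b), on(b,f), on(d,d), on(d,f), on(e,d), on(e,e)}
optimal plan length = 3; 3 ≤ 3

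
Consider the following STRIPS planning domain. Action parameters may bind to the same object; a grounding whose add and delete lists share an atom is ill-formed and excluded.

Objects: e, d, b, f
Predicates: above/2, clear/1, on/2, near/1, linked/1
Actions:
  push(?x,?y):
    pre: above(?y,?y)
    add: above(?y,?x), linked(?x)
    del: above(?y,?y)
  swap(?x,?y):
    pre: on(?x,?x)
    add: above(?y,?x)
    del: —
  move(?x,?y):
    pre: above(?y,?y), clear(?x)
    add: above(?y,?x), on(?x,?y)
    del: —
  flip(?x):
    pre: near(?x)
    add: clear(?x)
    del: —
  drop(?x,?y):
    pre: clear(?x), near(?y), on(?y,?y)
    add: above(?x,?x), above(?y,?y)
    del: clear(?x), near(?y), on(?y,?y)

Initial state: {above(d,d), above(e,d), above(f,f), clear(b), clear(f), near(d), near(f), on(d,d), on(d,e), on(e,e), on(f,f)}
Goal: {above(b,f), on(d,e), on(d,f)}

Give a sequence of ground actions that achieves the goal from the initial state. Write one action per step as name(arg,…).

1. swap(f,b)  →  {above(b,f), above(d,d), above(e,d), above(f,f), clear(b), clear(f), near(d), near(f), on(d,d), on(d,e), on(e,e), on(f,f)}
2. flip(d)  →  {above(b,f), above(d,d), above(e,d), above(f,f), clear(b), clear(d), clear(f), near(d), near(f), on(d,d), on(d,e), on(e,e), on(f,f)}
3. move(d,f)  →  {above(b,f), above(d,d), above(e,d), above(f,d), above(f,f), clear(b), clear(d), clear(f), near(d), near(f), on(d,d), on(d,e), on(d,f), on(e,e), on(f,f)}

swap(f,b); flip(d); move(d,f)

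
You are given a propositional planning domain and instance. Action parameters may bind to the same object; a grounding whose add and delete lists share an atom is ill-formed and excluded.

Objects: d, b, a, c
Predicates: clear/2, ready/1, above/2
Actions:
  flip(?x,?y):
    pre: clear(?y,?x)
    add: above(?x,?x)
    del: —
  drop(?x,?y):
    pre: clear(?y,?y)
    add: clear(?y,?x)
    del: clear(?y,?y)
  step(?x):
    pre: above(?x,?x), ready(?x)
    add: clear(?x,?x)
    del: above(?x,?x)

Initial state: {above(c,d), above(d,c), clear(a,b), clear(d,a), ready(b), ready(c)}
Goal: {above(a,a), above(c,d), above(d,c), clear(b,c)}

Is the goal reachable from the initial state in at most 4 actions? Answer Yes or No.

1. flip(b,a)  →  {above(b,b), above(c,d), above(d,c), clear(a,b), clear(d,a), ready(b), ready(c)}
2. flip(a,d)  →  {above(a,a), above(b,b), above(c,d), above(d,c), clear(a,b), clear(d,a), ready(b), ready(c)}
3. step(b)  →  {above(a,a), above(c,d), above(d,c), clear(a,b), clear(b,b), clear(d,a), ready(b), ready(c)}
4. drop(c,b)  →  {above(a,a), above(c,d), above(d,c), clear(a,b), clear(b,c), clear(d,a), ready(b), ready(c)}
optimal plan length = 4; 4 ≤ 4

Yes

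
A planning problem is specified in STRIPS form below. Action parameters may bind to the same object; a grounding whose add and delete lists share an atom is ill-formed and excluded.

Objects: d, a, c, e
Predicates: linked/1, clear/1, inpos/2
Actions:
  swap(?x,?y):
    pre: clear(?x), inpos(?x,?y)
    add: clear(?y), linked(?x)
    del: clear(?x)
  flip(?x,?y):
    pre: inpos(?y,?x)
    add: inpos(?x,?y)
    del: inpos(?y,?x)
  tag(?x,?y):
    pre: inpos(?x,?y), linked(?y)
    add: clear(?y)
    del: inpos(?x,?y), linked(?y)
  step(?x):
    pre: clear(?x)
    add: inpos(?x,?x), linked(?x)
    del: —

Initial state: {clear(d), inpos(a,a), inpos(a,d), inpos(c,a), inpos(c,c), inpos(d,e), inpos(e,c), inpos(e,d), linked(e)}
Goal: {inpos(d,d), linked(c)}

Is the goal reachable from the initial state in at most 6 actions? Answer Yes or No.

1. tag(d,e)  →  {clear(d), clear(e), inpos(a,a), inpos(a,d), inpos(c,a), inpos(c,c), inpos(e,c), inpos(e,d)}
2. swap(e,c)  →  {clear(c), clear(d), inpos(a,a), inpos(a,d), inpos(c,a), inpos(c,c), inpos(e,c), inpos(e,d), linked(e)}
3. swap(c,a)  →  {clear(a), clear(d), inpos(a,a), inpos(a,d), inpos(c,a), inpos(c,c), inpos(e,c), inpos(e,d), linked(c), linked(e)}
4. step(d)  →  {clear(a), clear(d), inpos(a,a), inpos(a,d), inpos(c,a), inpos(c,c), inpos(d,d), inpos(e,c), inpos(e,d), linked(c), linked(d), linked(e)}
optimal plan length = 4; 4 ≤ 6

Yes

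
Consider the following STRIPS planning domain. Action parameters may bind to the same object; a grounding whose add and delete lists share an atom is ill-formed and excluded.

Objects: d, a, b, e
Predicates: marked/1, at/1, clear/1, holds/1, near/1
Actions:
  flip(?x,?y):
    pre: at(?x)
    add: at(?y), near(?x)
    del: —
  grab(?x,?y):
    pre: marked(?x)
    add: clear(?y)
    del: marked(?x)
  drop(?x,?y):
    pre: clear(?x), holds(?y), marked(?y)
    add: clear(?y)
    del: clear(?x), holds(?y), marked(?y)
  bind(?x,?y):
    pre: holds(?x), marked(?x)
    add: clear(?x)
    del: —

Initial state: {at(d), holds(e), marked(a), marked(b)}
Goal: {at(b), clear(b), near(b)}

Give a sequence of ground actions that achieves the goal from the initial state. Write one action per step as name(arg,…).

flip(d,b); flip(b,d); grab(a,b)

1. flip(d,b)  →  {at(b), at(d), holds(e), marked(a), marked(b), near(d)}
2. flip(b,d)  →  {at(b), at(d), holds(e), marked(a), marked(b), near(b), near(d)}
3. grab(a,b)  →  {at(b), at(d), clear(b), holds(e), marked(b), near(b), near(d)}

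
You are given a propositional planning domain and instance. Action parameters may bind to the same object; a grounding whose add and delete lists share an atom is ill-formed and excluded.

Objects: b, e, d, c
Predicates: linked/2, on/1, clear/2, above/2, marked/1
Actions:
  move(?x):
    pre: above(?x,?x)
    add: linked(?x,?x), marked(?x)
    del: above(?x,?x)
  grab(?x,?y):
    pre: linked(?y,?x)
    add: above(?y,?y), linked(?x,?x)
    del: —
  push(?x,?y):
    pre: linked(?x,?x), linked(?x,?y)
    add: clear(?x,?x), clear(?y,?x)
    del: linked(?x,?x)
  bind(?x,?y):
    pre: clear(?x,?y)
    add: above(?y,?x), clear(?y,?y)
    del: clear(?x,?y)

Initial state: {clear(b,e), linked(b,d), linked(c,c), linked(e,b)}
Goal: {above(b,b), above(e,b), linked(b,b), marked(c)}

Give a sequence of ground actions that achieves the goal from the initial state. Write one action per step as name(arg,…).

1. grab(b,e)  →  {above(e,e), clear(b,e), linked(b,b), linked(b,d), linked(c,c), linked(e,b)}
2. grab(b,b)  →  {above(b,b), above(e,e), clear(b,e), linked(b,b), linked(b,d), linked(c,c), linked(e,b)}
3. grab(c,c)  →  {above(b,b), above(c,c), above(e,e), clear(b,e), linked(b,b), linked(b,d), linked(c,c), linked(e,b)}
4. move(c)  →  {above(b,b), above(e,e), clear(b,e), linked(b,b), linked(b,d), linked(c,c), linked(e,b), marked(c)}
5. bind(b,e)  →  {above(b,b), above(e,b), above(e,e), clear(e,e), linked(b,b), linked(b,d), linked(c,c), linked(e,b), marked(c)}

grab(b,e); grab(b,b); grab(c,c); move(c); bind(b,e)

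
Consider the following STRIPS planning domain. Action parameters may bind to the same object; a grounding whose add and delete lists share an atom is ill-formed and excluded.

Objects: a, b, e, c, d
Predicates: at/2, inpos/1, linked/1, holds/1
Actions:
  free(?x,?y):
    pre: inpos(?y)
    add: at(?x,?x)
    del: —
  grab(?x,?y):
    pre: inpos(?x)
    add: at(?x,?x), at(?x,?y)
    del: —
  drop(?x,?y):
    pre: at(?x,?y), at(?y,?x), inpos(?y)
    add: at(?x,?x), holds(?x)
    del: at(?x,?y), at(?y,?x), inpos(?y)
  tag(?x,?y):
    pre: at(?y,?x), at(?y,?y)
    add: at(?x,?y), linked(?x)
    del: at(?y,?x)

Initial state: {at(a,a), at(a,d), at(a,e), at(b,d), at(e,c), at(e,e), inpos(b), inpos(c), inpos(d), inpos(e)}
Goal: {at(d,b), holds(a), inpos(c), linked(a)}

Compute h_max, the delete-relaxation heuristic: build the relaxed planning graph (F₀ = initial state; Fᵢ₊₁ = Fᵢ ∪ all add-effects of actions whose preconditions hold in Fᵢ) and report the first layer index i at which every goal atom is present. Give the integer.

F0 = init (10 atoms)
F1 = F0 ∪ {at(b,a), at(b,b), at(b,c), at(b,e), at(c,a), at(c,b), at(c,c), at(c,d), at(c,e), at(d,a), at(d,b), at(d,c), at(d,d), at(d,e), at(e,a), at(e,b), at(e,d), linked(c), linked(d), linked(e)}  (30 atoms)
F2 = F1 ∪ {at(a,b), at(a,c), holds(a), holds(b), holds(c), holds(d), holds(e), linked(a), linked(b)}  (39 atoms)
goal ⊆ F2  ⇒  h_max = 2

2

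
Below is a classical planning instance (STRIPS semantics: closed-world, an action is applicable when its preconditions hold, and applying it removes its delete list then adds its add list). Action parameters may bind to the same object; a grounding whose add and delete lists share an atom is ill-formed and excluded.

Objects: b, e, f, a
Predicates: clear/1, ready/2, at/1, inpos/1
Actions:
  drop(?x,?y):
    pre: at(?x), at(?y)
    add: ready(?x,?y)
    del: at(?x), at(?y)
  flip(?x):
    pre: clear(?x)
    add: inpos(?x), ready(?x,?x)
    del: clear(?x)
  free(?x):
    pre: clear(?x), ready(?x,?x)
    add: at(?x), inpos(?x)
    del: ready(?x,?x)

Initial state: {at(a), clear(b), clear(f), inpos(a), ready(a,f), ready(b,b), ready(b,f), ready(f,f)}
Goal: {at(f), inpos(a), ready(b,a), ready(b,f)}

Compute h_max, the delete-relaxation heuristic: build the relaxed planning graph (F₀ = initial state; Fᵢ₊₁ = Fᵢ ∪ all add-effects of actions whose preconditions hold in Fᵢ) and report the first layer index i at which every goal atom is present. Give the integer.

2

F0 = init (8 atoms)
F1 = F0 ∪ {at(b), at(f), inpos(b), inpos(f), ready(a,a)}  (13 atoms)
F2 = F1 ∪ {ready(a,b), ready(b,a), ready(f,a), ready(f,b)}  (17 atoms)
goal ⊆ F2  ⇒  h_max = 2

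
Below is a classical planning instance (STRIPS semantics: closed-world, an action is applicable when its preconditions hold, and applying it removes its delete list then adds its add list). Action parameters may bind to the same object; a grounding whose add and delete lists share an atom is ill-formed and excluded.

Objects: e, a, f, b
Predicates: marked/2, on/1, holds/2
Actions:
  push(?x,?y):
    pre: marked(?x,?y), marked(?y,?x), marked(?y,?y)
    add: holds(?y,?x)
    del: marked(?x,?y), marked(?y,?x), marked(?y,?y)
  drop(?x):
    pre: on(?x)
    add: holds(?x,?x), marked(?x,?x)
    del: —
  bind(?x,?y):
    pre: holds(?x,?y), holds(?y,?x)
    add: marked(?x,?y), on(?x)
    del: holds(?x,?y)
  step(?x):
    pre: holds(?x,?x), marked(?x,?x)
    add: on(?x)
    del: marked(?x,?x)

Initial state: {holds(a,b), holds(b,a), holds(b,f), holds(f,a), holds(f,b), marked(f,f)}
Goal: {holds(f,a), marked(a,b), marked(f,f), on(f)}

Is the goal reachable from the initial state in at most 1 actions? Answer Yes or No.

No

1. bind(a,b)  →  {holds(b,a), holds(b,f), holds(f,a), holds(f,b), marked(a,b), marked(f,f), on(a)}
2. bind(f,b)  →  {holds(b,a), holds(b,f), holds(f,a), marked(a,b), marked(f,b), marked(f,f), on(a), on(f)}
optimal plan length = 2; 2 > 1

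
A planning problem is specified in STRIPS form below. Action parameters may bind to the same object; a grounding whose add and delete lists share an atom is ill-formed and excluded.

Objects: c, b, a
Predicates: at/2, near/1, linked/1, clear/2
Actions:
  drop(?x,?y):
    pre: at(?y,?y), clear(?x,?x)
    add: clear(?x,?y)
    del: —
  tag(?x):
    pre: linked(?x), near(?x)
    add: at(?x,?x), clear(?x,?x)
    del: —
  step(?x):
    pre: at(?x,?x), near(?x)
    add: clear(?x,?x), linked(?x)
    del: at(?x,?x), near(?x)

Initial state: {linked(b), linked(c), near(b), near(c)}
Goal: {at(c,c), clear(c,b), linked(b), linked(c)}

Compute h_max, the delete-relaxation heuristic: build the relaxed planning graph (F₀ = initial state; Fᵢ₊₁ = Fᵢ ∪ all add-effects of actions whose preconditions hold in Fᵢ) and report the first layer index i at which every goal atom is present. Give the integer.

2

F0 = init (4 atoms)
F1 = F0 ∪ {at(b,b), at(c,c), clear(b,b), clear(c,c)}  (8 atoms)
F2 = F1 ∪ {clear(b,c), clear(c,b)}  (10 atoms)
goal ⊆ F2  ⇒  h_max = 2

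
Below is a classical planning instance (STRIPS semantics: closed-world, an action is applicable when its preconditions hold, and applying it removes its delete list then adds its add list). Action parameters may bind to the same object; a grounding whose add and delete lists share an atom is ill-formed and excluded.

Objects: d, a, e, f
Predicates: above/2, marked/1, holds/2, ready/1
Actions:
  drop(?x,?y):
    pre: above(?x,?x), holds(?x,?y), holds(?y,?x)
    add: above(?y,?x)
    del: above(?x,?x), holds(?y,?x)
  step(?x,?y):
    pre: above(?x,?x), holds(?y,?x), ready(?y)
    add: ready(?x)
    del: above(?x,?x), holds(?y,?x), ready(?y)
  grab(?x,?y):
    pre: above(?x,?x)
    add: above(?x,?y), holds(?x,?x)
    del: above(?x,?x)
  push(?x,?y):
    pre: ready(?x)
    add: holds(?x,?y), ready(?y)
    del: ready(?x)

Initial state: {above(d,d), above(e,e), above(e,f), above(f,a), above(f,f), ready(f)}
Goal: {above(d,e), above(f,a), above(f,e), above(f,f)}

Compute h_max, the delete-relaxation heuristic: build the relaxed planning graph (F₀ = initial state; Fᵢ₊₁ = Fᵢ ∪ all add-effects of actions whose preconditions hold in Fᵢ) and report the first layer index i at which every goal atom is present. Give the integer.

F0 = init (6 atoms)
F1 = F0 ∪ {above(d,a), above(d,e), above(d,f), above(e,a), above(e,d), above(f,d), above(f,e), holds(d,d), holds(e,e), holds(f,a), holds(f,d), holds(f,e), holds(f,f), ready(a), ready(d), ready(e)}  (22 atoms)
goal ⊆ F1  ⇒  h_max = 1

1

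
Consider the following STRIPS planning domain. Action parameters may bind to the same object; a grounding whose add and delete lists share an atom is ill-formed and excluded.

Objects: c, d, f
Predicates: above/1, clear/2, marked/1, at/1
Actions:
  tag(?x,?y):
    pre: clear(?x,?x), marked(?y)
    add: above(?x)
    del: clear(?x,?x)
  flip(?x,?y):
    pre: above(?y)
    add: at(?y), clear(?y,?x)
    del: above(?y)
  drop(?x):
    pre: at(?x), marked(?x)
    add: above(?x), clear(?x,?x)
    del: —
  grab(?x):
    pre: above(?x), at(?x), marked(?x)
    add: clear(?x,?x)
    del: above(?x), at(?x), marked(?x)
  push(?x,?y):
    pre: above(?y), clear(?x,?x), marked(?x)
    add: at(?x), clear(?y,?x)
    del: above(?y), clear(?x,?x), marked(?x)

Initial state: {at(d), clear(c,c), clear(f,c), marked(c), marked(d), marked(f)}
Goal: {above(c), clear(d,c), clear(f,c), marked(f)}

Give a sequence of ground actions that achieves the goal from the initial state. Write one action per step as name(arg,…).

tag(c,c); drop(d); flip(c,d)

1. tag(c,c)  →  {above(c), at(d), clear(f,c), marked(c), marked(d), marked(f)}
2. drop(d)  →  {above(c), above(d), at(d), clear(d,d), clear(f,c), marked(c), marked(d), marked(f)}
3. flip(c,d)  →  {above(c), at(d), clear(d,c), clear(d,d), clear(f,c), marked(c), marked(d), marked(f)}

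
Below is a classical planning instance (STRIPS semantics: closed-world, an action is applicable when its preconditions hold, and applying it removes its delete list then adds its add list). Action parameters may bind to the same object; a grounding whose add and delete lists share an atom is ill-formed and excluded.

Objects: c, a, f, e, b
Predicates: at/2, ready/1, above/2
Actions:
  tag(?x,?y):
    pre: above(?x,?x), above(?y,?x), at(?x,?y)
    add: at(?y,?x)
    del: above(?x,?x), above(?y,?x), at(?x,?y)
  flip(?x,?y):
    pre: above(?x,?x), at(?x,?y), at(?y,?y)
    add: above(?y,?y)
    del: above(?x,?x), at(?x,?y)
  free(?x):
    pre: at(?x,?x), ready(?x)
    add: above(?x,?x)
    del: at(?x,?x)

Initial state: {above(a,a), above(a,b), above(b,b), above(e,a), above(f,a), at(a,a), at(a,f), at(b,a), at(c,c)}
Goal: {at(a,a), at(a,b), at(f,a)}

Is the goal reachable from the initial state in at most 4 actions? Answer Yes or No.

1. tag(a,f)  →  {above(a,b), above(b,b), above(e,a), at(a,a), at(b,a), at(c,c), at(f,a)}
2. tag(b,a)  →  {above(e,a), at(a,a), at(a,b), at(c,c), at(f,a)}
optimal plan length = 2; 2 ≤ 4

Yes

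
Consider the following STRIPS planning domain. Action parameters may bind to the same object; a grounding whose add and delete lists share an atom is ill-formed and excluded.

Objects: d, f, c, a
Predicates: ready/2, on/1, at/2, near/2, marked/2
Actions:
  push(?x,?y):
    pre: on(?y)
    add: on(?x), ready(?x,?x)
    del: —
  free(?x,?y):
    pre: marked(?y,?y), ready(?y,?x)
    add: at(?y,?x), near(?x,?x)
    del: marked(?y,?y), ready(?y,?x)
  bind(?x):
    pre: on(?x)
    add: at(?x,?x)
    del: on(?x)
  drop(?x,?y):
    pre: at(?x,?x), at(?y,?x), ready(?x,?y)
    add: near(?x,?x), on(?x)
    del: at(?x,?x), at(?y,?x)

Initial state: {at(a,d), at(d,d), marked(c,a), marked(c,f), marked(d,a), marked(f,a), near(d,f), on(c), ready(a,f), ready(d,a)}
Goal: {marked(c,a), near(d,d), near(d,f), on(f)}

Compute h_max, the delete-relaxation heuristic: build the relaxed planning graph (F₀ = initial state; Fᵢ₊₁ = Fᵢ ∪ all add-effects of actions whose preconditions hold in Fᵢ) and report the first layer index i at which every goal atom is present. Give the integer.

F0 = init (10 atoms)
F1 = F0 ∪ {at(c,c), near(d,d), on(a), on(d), on(f), ready(a,a), ready(c,c), ready(d,d), ready(f,f)}  (19 atoms)
goal ⊆ F1  ⇒  h_max = 1

1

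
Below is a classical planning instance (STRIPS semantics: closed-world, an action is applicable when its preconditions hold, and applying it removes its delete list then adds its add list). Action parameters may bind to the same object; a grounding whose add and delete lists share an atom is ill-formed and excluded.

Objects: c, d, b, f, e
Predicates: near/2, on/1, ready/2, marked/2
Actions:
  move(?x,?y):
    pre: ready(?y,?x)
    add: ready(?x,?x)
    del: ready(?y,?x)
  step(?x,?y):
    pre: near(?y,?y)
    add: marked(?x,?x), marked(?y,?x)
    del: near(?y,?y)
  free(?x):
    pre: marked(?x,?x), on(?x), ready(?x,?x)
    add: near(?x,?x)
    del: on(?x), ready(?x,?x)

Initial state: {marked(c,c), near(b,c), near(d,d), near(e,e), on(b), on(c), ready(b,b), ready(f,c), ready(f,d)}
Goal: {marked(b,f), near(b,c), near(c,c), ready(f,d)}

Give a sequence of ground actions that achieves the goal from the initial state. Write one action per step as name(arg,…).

move(c,f); step(b,d); free(c); free(b); step(f,b)

1. move(c,f)  →  {marked(c,c), near(b,c), near(d,d), near(e,e), on(b), on(c), ready(b,b), ready(c,c), ready(f,d)}
2. step(b,d)  →  {marked(b,b), marked(c,c), marked(d,b), near(b,c), near(e,e), on(b), on(c), ready(b,b), ready(c,c), ready(f,d)}
3. free(c)  →  {marked(b,b), marked(c,c), marked(d,b), near(b,c), near(c,c), near(e,e), on(b), ready(b,b), ready(f,d)}
4. free(b)  →  {marked(b,b), marked(c,c), marked(d,b), near(b,b), near(b,c), near(c,c), near(e,e), ready(f,d)}
5. step(f,b)  →  {marked(b,b), marked(b,f), marked(c,c), marked(d,b), marked(f,f), near(b,c), near(c,c), near(e,e), ready(f,d)}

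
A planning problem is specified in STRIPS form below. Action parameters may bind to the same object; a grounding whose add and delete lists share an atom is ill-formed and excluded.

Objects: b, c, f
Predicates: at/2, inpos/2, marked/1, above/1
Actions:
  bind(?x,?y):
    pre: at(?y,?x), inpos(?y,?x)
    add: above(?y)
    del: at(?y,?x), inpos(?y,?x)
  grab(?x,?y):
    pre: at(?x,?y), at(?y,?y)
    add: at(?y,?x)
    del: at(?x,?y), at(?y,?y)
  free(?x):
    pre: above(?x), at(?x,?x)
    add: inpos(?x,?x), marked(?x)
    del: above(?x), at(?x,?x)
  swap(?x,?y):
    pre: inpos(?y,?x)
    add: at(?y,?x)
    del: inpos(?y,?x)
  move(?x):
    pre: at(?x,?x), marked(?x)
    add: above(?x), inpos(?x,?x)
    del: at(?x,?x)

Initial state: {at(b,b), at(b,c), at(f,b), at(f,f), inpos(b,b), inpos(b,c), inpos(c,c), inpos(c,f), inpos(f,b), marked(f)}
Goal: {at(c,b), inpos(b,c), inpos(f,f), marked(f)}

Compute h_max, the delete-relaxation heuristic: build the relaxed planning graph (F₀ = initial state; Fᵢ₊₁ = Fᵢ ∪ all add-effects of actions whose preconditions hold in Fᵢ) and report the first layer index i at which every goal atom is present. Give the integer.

F0 = init (10 atoms)
F1 = F0 ∪ {above(b), above(f), at(b,f), at(c,c), at(c,f), inpos(f,f)}  (16 atoms)
F2 = F1 ∪ {above(c), at(c,b), at(f,c), marked(b)}  (20 atoms)
goal ⊆ F2  ⇒  h_max = 2

2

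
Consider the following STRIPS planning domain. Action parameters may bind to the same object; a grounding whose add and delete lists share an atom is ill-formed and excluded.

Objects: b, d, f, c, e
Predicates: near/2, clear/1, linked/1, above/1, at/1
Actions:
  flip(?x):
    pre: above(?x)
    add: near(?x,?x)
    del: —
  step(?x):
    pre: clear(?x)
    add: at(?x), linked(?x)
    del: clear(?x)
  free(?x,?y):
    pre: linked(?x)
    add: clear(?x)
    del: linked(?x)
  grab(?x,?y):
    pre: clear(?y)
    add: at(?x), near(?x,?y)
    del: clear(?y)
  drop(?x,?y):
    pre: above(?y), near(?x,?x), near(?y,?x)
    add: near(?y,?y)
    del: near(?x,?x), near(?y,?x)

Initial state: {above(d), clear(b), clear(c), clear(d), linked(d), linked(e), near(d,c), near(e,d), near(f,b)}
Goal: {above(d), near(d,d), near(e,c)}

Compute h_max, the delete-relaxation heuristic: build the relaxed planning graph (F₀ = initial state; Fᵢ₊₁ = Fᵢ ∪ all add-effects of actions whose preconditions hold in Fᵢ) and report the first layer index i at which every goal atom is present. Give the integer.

1

F0 = init (9 atoms)
F1 = F0 ∪ {at(b), at(c), at(d), at(e), at(f), clear(e), linked(b), linked(c), near(b,b), near(b,c), near(b,d), near(c,b), near(c,c), near(c,d), near(d,b), near(d,d), near(e,b), near(e,c), near(f,c), near(f,d)}  (29 atoms)
goal ⊆ F1  ⇒  h_max = 1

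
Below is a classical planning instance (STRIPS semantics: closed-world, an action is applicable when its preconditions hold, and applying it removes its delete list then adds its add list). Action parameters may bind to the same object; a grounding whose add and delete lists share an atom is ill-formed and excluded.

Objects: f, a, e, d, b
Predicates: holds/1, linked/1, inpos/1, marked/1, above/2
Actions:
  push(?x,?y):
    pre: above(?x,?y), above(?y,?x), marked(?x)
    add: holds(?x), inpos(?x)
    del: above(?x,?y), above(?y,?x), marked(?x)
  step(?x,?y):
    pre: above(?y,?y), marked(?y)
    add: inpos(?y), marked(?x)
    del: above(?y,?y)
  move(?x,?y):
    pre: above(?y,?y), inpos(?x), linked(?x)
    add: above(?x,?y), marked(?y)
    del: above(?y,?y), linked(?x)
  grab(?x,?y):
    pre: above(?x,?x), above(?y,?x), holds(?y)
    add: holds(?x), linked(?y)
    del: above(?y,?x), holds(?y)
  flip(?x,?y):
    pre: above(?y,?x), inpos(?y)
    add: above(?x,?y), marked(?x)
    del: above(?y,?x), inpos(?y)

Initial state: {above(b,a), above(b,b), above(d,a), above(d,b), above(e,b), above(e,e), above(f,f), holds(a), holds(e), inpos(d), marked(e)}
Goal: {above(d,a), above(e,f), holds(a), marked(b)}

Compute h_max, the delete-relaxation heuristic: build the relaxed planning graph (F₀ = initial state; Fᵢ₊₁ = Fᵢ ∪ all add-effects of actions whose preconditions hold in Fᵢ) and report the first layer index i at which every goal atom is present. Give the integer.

F0 = init (11 atoms)
F1 = F0 ∪ {above(a,d), above(b,d), holds(b), inpos(e), linked(e), marked(a), marked(b), marked(d), marked(f)}  (20 atoms)
F2 = F1 ∪ {above(b,e), above(e,f), holds(d), holds(f), inpos(a), inpos(b), inpos(f)}  (27 atoms)
goal ⊆ F2  ⇒  h_max = 2

2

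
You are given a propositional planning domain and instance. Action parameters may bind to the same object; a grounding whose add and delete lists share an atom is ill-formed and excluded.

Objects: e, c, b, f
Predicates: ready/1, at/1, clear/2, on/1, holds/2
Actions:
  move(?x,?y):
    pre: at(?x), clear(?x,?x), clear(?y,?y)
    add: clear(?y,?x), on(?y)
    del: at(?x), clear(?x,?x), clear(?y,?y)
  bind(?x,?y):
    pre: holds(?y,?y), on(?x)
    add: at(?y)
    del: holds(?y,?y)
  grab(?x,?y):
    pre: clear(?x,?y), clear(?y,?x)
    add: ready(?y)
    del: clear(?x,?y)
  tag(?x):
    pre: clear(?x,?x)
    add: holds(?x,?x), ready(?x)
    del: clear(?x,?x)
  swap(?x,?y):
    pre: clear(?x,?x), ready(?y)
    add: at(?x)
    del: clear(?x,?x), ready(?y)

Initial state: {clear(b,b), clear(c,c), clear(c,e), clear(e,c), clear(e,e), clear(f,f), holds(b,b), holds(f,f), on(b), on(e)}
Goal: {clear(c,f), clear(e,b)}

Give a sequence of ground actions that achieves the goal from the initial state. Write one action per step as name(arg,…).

bind(e,b); move(b,e); bind(e,f); move(f,c)

1. bind(e,b)  →  {at(b), clear(b,b), clear(c,c), clear(c,e), clear(e,c), clear(e,e), clear(f,f), holds(f,f), on(b), on(e)}
2. move(b,e)  →  {clear(c,c), clear(c,e), clear(e,b), clear(e,c), clear(f,f), holds(f,f), on(b), on(e)}
3. bind(e,f)  →  {at(f), clear(c,c), clear(c,e), clear(e,b), clear(e,c), clear(f,f), on(b), on(e)}
4. move(f,c)  →  {clear(c,e), clear(c,f), clear(e,b), clear(e,c), on(b), on(c), on(e)}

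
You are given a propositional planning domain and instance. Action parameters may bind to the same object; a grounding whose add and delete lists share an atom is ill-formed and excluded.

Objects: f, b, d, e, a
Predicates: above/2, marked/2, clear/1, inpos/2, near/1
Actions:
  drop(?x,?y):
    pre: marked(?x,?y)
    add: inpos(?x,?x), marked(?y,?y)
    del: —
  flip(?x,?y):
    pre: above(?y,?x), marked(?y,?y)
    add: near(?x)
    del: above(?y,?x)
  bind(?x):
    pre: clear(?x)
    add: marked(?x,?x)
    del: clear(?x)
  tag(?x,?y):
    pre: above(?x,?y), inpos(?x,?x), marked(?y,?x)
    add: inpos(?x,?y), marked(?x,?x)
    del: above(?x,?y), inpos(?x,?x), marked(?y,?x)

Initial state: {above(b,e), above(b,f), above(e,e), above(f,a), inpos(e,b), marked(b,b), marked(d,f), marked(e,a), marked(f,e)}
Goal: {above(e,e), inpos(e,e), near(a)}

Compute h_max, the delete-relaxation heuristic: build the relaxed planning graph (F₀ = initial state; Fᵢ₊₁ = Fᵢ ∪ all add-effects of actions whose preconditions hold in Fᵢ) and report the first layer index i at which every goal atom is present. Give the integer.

F0 = init (9 atoms)
F1 = F0 ∪ {inpos(b,b), inpos(d,d), inpos(e,e), inpos(f,f), marked(a,a), marked(e,e), marked(f,f), near(e), near(f)}  (18 atoms)
F2 = F1 ∪ {inpos(a,a), near(a)}  (20 atoms)
goal ⊆ F2  ⇒  h_max = 2

2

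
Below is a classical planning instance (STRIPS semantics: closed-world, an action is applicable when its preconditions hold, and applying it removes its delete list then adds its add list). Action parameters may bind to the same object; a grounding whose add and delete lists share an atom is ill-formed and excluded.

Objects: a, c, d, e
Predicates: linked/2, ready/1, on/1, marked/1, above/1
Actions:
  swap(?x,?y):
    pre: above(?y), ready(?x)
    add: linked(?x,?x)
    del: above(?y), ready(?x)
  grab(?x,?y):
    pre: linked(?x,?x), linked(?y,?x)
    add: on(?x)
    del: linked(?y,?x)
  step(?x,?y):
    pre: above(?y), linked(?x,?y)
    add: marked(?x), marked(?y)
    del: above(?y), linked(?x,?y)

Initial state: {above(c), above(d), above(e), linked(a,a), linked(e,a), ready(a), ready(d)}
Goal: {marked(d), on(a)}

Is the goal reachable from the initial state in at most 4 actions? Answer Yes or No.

Yes

1. swap(d,c)  →  {above(d), above(e), linked(a,a), linked(d,d), linked(e,a), ready(a)}
2. grab(a,a)  →  {above(d), above(e), linked(d,d), linked(e,a), on(a), ready(a)}
3. step(d,d)  →  {above(e), linked(e,a), marked(d), on(a), ready(a)}
optimal plan length = 3; 3 ≤ 4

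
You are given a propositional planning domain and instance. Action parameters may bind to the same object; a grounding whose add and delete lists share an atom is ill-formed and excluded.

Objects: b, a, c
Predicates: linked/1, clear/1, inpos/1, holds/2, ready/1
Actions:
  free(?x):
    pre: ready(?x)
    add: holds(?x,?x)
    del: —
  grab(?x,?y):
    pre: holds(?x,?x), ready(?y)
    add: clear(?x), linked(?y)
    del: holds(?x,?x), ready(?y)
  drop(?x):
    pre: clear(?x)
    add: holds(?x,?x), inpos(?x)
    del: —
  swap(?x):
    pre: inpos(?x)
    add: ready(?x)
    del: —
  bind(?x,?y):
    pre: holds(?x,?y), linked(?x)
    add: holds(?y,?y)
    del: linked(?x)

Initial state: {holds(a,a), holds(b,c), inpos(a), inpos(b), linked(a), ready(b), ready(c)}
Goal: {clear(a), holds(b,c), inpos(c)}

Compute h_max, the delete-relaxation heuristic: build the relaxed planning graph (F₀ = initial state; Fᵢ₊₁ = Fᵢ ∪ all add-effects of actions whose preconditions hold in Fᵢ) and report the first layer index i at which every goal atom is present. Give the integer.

F0 = init (7 atoms)
F1 = F0 ∪ {clear(a), holds(b,b), holds(c,c), linked(b), linked(c), ready(a)}  (13 atoms)
F2 = F1 ∪ {clear(b), clear(c)}  (15 atoms)
F3 = F2 ∪ {inpos(c)}  (16 atoms)
goal ⊆ F3  ⇒  h_max = 3

3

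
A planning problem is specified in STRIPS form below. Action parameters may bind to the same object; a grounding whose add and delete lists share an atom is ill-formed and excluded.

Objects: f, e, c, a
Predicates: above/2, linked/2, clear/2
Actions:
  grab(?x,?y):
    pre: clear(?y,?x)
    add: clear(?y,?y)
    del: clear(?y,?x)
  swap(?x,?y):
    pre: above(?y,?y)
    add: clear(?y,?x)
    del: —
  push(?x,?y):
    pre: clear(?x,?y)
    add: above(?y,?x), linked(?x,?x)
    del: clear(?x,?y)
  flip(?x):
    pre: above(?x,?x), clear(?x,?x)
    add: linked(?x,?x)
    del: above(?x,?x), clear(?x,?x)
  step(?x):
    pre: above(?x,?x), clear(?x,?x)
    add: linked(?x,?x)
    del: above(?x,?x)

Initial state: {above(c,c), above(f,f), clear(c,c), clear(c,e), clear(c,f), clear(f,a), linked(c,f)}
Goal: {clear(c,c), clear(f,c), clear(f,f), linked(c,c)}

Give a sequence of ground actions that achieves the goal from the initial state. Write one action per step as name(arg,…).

1. grab(a,f)  →  {above(c,c), above(f,f), clear(c,c), clear(c,e), clear(c,f), clear(f,f), linked(c,f)}
2. swap(c,f)  →  {above(c,c), above(f,f), clear(c,c), clear(c,e), clear(c,f), clear(f,c), clear(f,f), linked(c,f)}
3. push(c,f)  →  {above(c,c), above(f,c), above(f,f), clear(c,c), clear(c,e), clear(f,c), clear(f,f), linked(c,c), linked(c,f)}

grab(a,f); swap(c,f); push(c,f)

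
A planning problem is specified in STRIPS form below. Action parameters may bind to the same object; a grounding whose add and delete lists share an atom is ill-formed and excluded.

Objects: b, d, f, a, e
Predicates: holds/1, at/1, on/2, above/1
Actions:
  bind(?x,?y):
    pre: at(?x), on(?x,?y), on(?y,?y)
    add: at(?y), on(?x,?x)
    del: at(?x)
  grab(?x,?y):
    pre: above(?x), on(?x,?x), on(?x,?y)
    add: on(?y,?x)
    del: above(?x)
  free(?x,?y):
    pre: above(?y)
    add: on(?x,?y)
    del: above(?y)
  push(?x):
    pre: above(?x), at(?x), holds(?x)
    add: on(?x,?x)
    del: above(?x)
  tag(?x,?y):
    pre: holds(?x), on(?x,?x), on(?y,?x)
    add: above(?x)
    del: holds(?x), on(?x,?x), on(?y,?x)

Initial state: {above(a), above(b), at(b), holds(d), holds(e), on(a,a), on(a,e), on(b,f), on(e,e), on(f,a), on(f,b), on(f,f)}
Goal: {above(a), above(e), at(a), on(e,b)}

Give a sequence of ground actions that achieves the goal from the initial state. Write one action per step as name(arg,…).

1. bind(b,f)  →  {above(a), above(b), at(f), holds(d), holds(e), on(a,a), on(a,e), on(b,b), on(b,f), on(e,e), on(f,a), on(f,b), on(f,f)}
2. bind(f,a)  →  {above(a), above(b), at(a), holds(d), holds(e), on(a,a), on(a,e), on(b,b), on(b,f), on(e,e), on(f,a), on(f,b), on(f,f)}
3. free(e,b)  →  {above(a), at(a), holds(d), holds(e), on(a,a), on(a,e), on(b,b), on(b,f), on(e,b), on(e,e), on(f,a), on(f,b), on(f,f)}
4. tag(e,a)  →  {above(a), above(e), at(a), holds(d), on(a,a), on(b,b), on(b,f), on(e,b), on(f,a), on(f,b), on(f,f)}

bind(b,f); bind(f,a); free(e,b); tag(e,a)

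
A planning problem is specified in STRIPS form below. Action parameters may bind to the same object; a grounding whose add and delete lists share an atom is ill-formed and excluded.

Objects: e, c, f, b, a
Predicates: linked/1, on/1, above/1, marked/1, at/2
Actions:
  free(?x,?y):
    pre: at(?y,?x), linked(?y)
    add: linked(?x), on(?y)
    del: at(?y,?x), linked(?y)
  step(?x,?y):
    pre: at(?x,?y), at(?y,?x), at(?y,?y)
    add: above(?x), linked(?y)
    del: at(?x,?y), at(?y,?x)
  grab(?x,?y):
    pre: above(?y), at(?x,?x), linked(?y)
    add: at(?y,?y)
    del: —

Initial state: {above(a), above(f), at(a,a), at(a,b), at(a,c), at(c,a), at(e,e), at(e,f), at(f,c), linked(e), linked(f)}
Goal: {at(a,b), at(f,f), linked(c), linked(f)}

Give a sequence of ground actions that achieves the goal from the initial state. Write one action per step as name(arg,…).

1. free(c,f)  →  {above(a), above(f), at(a,a), at(a,b), at(a,c), at(c,a), at(e,e), at(e,f), linked(c), linked(e), on(f)}
2. free(f,e)  →  {above(a), above(f), at(a,a), at(a,b), at(a,c), at(c,a), at(e,e), linked(c), linked(f), on(e), on(f)}
3. grab(e,f)  →  {above(a), above(f), at(a,a), at(a,b), at(a,c), at(c,a), at(e,e), at(f,f), linked(c), linked(f), on(e), on(f)}

free(c,f); free(f,e); grab(e,f)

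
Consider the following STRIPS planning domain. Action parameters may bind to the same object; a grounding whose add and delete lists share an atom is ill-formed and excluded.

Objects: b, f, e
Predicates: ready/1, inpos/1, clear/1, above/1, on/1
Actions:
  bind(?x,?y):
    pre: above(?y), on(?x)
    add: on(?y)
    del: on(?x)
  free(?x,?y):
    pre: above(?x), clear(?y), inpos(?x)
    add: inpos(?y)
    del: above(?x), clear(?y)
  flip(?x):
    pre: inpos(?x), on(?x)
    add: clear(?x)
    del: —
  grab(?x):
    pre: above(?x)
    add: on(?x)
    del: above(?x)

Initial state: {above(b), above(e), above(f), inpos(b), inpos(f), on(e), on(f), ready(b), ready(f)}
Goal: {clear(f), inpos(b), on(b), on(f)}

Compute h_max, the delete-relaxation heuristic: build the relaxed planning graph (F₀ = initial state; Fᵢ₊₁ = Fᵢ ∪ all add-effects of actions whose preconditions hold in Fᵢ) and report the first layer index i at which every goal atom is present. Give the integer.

F0 = init (9 atoms)
F1 = F0 ∪ {clear(f), on(b)}  (11 atoms)
goal ⊆ F1  ⇒  h_max = 1

1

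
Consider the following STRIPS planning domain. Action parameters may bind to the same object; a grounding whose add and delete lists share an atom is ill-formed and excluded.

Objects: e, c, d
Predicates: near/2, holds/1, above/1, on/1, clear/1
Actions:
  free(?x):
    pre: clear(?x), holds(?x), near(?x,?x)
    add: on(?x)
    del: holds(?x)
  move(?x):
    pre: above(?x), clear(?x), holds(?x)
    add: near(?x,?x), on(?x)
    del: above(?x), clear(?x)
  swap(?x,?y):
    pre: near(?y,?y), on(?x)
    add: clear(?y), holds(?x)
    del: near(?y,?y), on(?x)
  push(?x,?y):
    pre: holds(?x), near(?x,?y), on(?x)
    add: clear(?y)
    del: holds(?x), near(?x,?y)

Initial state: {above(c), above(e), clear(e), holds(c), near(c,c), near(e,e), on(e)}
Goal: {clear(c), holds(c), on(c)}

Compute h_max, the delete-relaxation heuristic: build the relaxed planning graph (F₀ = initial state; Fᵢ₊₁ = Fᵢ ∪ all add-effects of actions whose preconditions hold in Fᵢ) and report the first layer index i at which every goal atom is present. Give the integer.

F0 = init (7 atoms)
F1 = F0 ∪ {clear(c), holds(e)}  (9 atoms)
F2 = F1 ∪ {on(c)}  (10 atoms)
goal ⊆ F2  ⇒  h_max = 2

2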